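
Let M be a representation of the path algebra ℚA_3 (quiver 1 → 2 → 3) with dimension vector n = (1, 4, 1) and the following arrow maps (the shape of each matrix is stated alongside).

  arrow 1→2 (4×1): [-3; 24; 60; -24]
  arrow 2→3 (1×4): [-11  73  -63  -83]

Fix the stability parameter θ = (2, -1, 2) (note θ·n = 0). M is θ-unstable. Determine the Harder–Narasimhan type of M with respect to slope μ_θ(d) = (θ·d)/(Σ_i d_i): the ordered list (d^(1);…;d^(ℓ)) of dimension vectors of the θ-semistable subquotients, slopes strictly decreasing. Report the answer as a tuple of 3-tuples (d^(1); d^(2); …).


Interval decomposition of M: I[1,3], I[2,2]^3.
HN type (ℓ=3): μ^(1)=2; μ^(2)=1/2; μ^(3)=-1

((0, 0, 1); (1, 1, 0); (0, 3, 0))


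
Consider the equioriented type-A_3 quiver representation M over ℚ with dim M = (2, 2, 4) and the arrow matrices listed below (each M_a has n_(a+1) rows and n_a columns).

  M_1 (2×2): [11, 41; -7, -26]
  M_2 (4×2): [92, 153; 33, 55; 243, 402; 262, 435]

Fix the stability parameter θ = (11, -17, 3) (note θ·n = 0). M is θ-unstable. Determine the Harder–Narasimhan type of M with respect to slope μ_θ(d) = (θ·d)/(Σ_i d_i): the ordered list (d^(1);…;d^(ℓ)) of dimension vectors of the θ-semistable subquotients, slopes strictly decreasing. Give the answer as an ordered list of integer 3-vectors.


Interval decomposition of M: I[1,3]^2, I[3,3]^2.
HN type (ℓ=2): μ^(1)=3; μ^(2)=-3

((0, 0, 4); (2, 2, 0))


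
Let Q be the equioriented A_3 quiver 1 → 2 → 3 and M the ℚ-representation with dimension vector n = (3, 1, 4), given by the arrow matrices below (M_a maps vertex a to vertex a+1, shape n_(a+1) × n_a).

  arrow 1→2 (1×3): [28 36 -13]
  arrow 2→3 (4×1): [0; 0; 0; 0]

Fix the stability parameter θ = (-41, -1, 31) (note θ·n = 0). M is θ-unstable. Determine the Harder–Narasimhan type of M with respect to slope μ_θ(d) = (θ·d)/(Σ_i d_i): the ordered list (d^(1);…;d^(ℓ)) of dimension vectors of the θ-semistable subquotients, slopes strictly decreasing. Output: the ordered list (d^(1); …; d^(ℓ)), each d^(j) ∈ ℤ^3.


Interval decomposition of M: I[1,1]^2, I[1,2], I[3,3]^4.
HN type (ℓ=3): μ^(1)=31; μ^(2)=-1; μ^(3)=-41

((0, 0, 4); (0, 1, 0); (3, 0, 0))


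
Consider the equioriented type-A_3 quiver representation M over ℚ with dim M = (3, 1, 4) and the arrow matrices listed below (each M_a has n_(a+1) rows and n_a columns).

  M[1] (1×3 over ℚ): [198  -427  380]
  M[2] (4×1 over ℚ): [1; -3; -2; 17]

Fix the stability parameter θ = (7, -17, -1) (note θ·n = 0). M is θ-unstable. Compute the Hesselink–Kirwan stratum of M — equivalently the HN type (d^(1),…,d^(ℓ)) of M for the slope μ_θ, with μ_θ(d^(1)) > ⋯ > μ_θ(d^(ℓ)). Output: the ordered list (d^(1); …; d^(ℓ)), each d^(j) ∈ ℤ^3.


Interval decomposition of M: I[1,1]^2, I[1,3], I[3,3]^3.
HN type (ℓ=3): μ^(1)=7; μ^(2)=-1; μ^(3)=-5

((2, 0, 0); (0, 0, 4); (1, 1, 0))


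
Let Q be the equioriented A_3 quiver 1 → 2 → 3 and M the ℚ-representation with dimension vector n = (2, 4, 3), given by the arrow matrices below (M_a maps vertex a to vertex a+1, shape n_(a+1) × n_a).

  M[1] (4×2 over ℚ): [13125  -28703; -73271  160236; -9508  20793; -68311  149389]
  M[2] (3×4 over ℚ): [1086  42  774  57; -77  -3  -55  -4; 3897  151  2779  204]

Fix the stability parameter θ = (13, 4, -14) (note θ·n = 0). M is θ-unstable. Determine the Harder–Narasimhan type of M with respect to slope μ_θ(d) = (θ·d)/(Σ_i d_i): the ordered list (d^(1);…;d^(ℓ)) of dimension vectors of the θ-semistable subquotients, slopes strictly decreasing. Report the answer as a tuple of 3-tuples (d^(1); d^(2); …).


Interval decomposition of M: I[1,2], I[1,3], I[2,2], I[2,3], I[3,3].
HN type (ℓ=5): μ^(1)=17/2; μ^(2)=4; μ^(3)=1; μ^(4)=-5; μ^(5)=-14

((1, 1, 0); (0, 1, 0); (1, 1, 1); (0, 1, 1); (0, 0, 1))


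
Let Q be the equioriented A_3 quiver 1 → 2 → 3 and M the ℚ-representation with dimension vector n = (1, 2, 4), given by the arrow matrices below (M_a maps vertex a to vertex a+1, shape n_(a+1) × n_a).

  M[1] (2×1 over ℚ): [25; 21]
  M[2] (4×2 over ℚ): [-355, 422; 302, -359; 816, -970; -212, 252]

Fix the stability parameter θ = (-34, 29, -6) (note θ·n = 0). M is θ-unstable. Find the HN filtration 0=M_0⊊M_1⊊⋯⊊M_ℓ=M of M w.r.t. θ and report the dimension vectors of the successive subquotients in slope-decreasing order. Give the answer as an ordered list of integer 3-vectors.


Interval decomposition of M: I[1,3], I[2,3], I[3,3]^2.
HN type (ℓ=3): μ^(1)=23/2; μ^(2)=-6; μ^(3)=-34

((0, 2, 2); (0, 0, 2); (1, 0, 0))


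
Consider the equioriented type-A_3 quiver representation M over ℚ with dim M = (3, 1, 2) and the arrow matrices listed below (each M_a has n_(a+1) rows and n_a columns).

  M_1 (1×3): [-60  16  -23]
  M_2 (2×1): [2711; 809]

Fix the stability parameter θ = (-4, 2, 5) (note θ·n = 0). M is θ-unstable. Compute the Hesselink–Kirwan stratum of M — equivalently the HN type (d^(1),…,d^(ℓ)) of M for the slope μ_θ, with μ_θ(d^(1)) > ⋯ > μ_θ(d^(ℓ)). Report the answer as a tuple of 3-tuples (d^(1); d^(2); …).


Via rank(M_{q-1}∘⋯∘M_p): M ≅ I[1,1]^2, I[1,3], I[3,3].
μ_θ-semistable layers: μ^(1)=5; μ^(2)=2; μ^(3)=-4

((0, 0, 2); (0, 1, 0); (3, 0, 0))


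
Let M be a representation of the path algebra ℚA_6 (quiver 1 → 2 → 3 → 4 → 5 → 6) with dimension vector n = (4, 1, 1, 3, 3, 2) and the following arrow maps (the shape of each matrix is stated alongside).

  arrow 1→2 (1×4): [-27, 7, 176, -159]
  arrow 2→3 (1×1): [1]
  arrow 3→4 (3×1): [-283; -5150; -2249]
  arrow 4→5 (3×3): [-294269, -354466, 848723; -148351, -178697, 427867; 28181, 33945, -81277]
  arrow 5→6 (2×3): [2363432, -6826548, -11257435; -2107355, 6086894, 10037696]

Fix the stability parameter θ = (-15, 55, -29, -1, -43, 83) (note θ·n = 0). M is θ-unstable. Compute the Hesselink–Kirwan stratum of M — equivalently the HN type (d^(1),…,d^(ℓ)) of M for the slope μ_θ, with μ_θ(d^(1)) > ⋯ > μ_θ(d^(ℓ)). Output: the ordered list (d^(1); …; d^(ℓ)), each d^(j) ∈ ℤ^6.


Via rank(M_{q-1}∘⋯∘M_p): M ≅ I[1,1]^3, I[1,4], I[4,6]^2, I[5,5].
μ_θ-semistable layers: μ^(1)=83; μ^(2)=25/3; μ^(3)=-15; μ^(4)=-22; μ^(5)=-43

((0, 0, 0, 0, 0, 2); (0, 1, 1, 1, 0, 0); (4, 0, 0, 0, 0, 0); (0, 0, 0, 2, 2, 0); (0, 0, 0, 0, 1, 0))


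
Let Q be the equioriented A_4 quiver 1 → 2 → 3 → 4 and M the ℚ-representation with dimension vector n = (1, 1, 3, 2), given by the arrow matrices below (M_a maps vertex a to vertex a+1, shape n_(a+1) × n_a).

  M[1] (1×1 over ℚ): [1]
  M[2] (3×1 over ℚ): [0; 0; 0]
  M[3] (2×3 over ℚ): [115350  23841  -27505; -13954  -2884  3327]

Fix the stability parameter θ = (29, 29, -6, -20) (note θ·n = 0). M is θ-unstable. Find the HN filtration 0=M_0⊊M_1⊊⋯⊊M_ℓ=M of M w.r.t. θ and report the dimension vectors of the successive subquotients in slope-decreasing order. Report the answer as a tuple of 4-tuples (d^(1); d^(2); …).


Interval decomposition of M: I[1,2], I[3,3], I[3,4]^2.
HN type (ℓ=3): μ^(1)=29; μ^(2)=-6; μ^(3)=-13

((1, 1, 0, 0); (0, 0, 1, 0); (0, 0, 2, 2))


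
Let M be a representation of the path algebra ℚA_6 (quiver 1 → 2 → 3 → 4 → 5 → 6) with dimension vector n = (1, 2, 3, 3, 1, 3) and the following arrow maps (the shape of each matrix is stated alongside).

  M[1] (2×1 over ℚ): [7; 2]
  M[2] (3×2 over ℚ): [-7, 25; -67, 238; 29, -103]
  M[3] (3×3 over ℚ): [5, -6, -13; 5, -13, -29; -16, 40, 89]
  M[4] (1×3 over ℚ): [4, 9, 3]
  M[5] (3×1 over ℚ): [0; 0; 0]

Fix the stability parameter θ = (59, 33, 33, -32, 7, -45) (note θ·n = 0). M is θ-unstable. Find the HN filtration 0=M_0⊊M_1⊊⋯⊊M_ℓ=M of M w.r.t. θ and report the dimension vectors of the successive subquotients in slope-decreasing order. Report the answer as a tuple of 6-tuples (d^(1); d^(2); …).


Via rank(M_{q-1}∘⋯∘M_p): M ≅ I[1,5], I[2,4], I[3,4], I[6,6]^3.
μ_θ-semistable layers: μ^(1)=20; μ^(2)=34/3; μ^(3)=1/2; μ^(4)=-45

((1, 1, 1, 1, 1, 0); (0, 1, 1, 1, 0, 0); (0, 0, 1, 1, 0, 0); (0, 0, 0, 0, 0, 3))


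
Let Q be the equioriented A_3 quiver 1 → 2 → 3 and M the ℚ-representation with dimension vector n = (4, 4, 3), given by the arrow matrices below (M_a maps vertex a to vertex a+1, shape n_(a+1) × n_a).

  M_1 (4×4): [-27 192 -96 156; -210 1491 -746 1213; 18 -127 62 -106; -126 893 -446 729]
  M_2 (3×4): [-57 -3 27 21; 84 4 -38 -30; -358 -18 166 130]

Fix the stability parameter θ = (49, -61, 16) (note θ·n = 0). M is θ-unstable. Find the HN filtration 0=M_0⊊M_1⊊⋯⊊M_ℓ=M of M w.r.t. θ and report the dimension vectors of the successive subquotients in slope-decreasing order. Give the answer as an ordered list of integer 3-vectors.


Via rank(M_{q-1}∘⋯∘M_p): M ≅ I[1,1], I[1,2], I[1,3]^2, I[2,2], I[3,3].
μ_θ-semistable layers: μ^(1)=49; μ^(2)=16; μ^(3)=-6; μ^(4)=-61

((1, 0, 0); (0, 0, 3); (3, 3, 0); (0, 1, 0))


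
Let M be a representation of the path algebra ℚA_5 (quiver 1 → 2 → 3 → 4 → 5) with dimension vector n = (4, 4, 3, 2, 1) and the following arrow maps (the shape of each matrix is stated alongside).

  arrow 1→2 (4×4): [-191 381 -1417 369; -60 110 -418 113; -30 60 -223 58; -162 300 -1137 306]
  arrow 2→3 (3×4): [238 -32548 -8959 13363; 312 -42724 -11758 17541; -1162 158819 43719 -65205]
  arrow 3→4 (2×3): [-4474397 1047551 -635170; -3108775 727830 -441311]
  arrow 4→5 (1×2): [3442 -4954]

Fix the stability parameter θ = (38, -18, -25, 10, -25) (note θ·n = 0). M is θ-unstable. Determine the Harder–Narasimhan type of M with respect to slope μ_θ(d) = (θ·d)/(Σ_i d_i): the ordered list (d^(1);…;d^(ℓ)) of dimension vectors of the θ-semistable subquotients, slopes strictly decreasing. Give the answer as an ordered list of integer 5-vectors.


Barcode: M ≅ I[1,1], I[1,3], I[1,4], I[1,5], I[2,2]. HN layers by μ_θ (5 steps, strictly decreasing):
  μ^(1)=38; μ^(2)=10; μ^(3)=-5/3; μ^(4)=-4; μ^(5)=-18

((1, 0, 0, 0, 0); (0, 0, 0, 1, 0); (2, 2, 2, 0, 0); (1, 1, 1, 1, 1); (0, 1, 0, 0, 0))


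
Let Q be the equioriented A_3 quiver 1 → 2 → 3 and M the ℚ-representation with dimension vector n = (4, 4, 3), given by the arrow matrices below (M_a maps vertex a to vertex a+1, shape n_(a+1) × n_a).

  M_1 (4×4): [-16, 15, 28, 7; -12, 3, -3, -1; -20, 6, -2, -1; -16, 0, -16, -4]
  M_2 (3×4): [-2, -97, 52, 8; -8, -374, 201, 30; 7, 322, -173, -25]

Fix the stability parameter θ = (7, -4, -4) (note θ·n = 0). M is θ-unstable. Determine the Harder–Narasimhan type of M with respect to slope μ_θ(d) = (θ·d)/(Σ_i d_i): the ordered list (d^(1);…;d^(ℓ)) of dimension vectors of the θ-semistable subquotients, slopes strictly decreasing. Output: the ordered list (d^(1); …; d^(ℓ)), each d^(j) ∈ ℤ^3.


Barcode: M ≅ I[1,1], I[1,3]^3, I[2,2]. HN layers by μ_θ (3 steps, strictly decreasing):
  μ^(1)=7; μ^(2)=-1/3; μ^(3)=-4

((1, 0, 0); (3, 3, 3); (0, 1, 0))


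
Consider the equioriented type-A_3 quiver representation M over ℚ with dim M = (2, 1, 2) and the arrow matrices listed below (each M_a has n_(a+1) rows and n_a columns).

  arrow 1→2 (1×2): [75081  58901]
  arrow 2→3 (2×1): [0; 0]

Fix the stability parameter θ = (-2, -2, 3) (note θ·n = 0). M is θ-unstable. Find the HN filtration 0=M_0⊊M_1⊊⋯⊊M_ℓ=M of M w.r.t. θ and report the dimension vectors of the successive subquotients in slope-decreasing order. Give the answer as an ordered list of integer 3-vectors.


Interval decomposition of M: I[1,1], I[1,2], I[3,3]^2.
HN type (ℓ=2): μ^(1)=3; μ^(2)=-2

((0, 0, 2); (2, 1, 0))


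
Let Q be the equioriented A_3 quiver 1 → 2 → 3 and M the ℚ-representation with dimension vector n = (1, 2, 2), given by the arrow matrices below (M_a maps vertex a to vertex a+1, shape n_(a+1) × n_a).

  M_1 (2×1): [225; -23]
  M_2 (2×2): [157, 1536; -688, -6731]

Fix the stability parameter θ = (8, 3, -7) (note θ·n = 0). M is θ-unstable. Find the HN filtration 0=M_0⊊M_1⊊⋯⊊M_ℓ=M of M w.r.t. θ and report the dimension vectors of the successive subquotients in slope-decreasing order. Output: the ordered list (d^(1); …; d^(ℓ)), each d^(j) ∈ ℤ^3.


Via rank(M_{q-1}∘⋯∘M_p): M ≅ I[1,3], I[2,3].
μ_θ-semistable layers: μ^(1)=4/3; μ^(2)=-2

((1, 1, 1); (0, 1, 1))


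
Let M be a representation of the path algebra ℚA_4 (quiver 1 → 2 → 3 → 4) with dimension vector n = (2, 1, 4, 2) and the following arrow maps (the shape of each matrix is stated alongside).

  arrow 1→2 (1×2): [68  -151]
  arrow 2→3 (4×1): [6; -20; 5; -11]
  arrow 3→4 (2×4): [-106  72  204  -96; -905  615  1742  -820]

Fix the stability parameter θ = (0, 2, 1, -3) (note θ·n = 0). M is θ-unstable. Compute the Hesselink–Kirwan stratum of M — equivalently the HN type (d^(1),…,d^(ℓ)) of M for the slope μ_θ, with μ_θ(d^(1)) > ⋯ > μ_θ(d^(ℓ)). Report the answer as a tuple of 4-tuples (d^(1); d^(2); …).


Interval decomposition of M: I[1,1], I[1,3], I[3,3], I[3,4]^2.
HN type (ℓ=4): μ^(1)=3/2; μ^(2)=1; μ^(3)=0; μ^(4)=-1

((0, 1, 1, 0); (0, 0, 1, 0); (2, 0, 0, 0); (0, 0, 2, 2))


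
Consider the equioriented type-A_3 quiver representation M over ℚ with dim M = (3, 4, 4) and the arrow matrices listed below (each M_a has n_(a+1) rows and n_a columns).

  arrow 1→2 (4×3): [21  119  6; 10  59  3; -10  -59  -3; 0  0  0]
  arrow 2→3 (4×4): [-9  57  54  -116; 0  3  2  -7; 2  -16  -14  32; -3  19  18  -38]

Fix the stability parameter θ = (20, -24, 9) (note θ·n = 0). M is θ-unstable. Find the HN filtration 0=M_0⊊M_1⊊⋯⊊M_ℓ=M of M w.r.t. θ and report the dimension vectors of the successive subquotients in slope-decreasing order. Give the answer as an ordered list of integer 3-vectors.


Via rank(M_{q-1}∘⋯∘M_p): M ≅ I[1,1], I[1,3]^2, I[2,3]^2.
μ_θ-semistable layers: μ^(1)=20; μ^(2)=9; μ^(3)=-2; μ^(4)=-24

((1, 0, 0); (0, 0, 4); (2, 2, 0); (0, 2, 0))


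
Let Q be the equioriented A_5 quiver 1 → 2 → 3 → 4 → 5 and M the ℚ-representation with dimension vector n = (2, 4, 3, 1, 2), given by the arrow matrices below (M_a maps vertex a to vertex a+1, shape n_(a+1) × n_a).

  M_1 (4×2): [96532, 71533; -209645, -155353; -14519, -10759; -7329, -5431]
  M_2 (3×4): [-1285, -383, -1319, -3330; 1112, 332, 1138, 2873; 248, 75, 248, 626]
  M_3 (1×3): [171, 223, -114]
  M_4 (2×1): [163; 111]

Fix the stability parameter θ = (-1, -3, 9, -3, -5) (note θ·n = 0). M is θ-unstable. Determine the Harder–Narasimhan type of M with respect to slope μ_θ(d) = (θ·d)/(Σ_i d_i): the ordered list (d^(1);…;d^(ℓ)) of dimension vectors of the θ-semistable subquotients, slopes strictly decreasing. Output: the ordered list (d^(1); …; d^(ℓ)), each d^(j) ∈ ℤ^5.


Via rank(M_{q-1}∘⋯∘M_p): M ≅ I[1,3], I[1,5], I[2,2], I[2,3], I[5,5].
μ_θ-semistable layers: μ^(1)=9; μ^(2)=1/3; μ^(3)=-2; μ^(4)=-3; μ^(5)=-5

((0, 0, 2, 0, 0); (0, 0, 1, 1, 1); (2, 2, 0, 0, 0); (0, 2, 0, 0, 0); (0, 0, 0, 0, 1))


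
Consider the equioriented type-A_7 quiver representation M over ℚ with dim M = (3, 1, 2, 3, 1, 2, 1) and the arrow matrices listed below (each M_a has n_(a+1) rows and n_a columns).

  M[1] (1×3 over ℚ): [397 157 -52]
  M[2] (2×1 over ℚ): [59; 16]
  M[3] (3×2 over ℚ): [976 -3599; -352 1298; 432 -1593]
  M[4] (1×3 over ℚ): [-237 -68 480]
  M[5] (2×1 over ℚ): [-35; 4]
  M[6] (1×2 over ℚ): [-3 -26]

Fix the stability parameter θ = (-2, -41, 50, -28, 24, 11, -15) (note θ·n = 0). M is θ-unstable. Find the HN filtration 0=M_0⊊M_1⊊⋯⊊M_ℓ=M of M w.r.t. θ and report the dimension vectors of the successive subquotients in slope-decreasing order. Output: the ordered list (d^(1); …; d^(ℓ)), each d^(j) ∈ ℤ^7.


Barcode: M ≅ I[1,1]^2, I[1,3], I[3,7], I[4,4]^2, I[6,6]. HN layers by μ_θ (6 steps, strictly decreasing):
  μ^(1)=50; μ^(2)=11; μ^(3)=42/5; μ^(4)=-2; μ^(5)=-43/2; μ^(6)=-28

((0, 0, 1, 0, 0, 0, 0); (0, 0, 0, 0, 0, 1, 0); (0, 0, 1, 1, 1, 1, 1); (2, 0, 0, 0, 0, 0, 0); (1, 1, 0, 0, 0, 0, 0); (0, 0, 0, 2, 0, 0, 0))


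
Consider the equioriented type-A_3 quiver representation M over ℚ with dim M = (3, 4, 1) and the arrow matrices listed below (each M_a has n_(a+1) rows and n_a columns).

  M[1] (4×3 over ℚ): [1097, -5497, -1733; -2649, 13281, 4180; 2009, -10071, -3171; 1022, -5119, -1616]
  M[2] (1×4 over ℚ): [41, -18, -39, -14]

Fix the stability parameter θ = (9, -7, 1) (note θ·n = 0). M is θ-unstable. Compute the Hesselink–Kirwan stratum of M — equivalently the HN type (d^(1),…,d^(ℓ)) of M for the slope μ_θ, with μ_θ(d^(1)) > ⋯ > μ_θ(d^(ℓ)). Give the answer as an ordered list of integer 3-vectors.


Interval decomposition of M: I[1,2]^3, I[2,3].
HN type (ℓ=2): μ^(1)=1; μ^(2)=-7

((3, 3, 1); (0, 1, 0))


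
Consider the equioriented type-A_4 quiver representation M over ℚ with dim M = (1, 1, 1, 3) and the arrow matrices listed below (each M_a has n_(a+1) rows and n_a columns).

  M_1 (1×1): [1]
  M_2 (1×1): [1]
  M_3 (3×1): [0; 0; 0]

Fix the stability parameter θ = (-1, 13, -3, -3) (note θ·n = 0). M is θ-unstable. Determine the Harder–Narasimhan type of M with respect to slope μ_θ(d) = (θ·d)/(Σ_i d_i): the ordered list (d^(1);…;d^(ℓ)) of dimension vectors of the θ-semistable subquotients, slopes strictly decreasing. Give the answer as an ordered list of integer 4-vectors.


Via rank(M_{q-1}∘⋯∘M_p): M ≅ I[1,3], I[4,4]^3.
μ_θ-semistable layers: μ^(1)=5; μ^(2)=-1; μ^(3)=-3

((0, 1, 1, 0); (1, 0, 0, 0); (0, 0, 0, 3))


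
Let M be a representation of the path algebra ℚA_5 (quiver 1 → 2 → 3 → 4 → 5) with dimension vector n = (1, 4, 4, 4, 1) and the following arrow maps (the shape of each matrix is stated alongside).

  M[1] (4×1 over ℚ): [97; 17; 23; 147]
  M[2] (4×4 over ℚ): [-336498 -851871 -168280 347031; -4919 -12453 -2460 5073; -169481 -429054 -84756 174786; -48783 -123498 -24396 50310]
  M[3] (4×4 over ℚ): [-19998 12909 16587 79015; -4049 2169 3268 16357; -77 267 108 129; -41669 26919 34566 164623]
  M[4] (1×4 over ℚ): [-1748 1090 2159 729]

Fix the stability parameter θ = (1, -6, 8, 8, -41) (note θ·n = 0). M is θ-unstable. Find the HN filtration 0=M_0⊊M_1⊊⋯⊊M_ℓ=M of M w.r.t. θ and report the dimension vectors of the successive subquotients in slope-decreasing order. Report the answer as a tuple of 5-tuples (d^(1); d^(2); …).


Interval decomposition of M: I[1,5], I[2,2]^2, I[2,4], I[3,3], I[3,4], I[4,4].
HN type (ℓ=2): μ^(1)=8; μ^(2)=-6

((0, 0, 3, 3, 0); (1, 4, 1, 1, 1))


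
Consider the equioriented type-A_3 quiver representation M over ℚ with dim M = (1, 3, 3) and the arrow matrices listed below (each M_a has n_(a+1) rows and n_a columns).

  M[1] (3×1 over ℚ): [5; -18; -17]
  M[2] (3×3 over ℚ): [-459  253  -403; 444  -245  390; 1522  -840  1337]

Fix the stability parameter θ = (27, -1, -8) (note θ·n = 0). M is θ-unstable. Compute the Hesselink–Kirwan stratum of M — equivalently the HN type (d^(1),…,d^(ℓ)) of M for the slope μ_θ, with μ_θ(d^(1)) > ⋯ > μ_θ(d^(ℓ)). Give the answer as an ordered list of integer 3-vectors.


Barcode: M ≅ I[1,3], I[2,3]^2. HN layers by μ_θ (2 steps, strictly decreasing):
  μ^(1)=6; μ^(2)=-9/2

((1, 1, 1); (0, 2, 2))


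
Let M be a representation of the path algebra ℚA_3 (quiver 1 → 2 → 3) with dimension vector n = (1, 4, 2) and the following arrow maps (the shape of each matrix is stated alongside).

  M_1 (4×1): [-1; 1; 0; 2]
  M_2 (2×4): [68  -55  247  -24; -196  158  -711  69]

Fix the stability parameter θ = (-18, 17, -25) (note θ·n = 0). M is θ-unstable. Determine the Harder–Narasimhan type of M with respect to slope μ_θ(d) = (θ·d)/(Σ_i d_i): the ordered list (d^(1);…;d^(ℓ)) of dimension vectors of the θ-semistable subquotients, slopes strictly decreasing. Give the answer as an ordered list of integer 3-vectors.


Barcode: M ≅ I[1,3], I[2,2]^2, I[2,3]. HN layers by μ_θ (3 steps, strictly decreasing):
  μ^(1)=17; μ^(2)=-4; μ^(3)=-18

((0, 2, 0); (0, 2, 2); (1, 0, 0))


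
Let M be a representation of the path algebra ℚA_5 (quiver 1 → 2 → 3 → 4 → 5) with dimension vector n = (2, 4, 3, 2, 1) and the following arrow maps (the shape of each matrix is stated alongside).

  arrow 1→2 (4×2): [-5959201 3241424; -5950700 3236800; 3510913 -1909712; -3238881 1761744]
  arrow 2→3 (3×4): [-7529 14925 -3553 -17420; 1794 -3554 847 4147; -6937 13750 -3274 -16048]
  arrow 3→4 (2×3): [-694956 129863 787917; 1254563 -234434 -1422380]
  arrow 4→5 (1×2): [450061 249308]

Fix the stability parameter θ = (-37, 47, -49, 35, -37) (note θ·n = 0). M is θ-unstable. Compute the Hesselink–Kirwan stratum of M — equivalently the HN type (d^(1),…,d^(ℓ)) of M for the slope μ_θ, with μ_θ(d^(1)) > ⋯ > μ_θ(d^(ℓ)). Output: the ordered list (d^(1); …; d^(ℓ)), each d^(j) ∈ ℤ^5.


Interval decomposition of M: I[1,1], I[1,5], I[2,2], I[2,3], I[2,4].
HN type (ℓ=4): μ^(1)=47; μ^(2)=35; μ^(3)=-1; μ^(4)=-37

((0, 1, 0, 0, 0); (0, 0, 0, 1, 0); (0, 3, 3, 1, 1); (2, 0, 0, 0, 0))


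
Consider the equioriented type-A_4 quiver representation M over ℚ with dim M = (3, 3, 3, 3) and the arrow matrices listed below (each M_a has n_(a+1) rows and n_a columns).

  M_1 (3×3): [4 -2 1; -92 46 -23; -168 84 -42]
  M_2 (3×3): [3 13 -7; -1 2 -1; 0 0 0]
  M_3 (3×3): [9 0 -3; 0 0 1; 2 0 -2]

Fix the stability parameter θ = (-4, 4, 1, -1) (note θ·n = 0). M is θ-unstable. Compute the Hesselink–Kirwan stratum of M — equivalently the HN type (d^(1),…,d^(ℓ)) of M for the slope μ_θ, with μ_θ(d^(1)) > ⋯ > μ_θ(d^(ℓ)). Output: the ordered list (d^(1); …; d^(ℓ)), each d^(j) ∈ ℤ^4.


Interval decomposition of M: I[1,1]^2, I[1,4], I[2,2], I[2,3], I[3,4], I[4,4].
HN type (ℓ=6): μ^(1)=4; μ^(2)=5/2; μ^(3)=4/3; μ^(4)=0; μ^(5)=-1; μ^(6)=-4

((0, 1, 0, 0); (0, 1, 1, 0); (0, 1, 1, 1); (0, 0, 1, 1); (0, 0, 0, 1); (3, 0, 0, 0))


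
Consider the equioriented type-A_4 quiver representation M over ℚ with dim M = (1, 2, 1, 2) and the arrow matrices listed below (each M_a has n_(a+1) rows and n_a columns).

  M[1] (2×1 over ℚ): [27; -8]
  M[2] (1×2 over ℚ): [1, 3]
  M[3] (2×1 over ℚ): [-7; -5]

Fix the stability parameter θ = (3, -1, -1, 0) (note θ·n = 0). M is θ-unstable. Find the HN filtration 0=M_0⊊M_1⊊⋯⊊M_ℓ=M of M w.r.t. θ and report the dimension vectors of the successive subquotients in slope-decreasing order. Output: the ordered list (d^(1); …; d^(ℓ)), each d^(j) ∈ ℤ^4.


Interval decomposition of M: I[1,4], I[2,2], I[4,4].
HN type (ℓ=3): μ^(1)=1/4; μ^(2)=0; μ^(3)=-1

((1, 1, 1, 1); (0, 0, 0, 1); (0, 1, 0, 0))


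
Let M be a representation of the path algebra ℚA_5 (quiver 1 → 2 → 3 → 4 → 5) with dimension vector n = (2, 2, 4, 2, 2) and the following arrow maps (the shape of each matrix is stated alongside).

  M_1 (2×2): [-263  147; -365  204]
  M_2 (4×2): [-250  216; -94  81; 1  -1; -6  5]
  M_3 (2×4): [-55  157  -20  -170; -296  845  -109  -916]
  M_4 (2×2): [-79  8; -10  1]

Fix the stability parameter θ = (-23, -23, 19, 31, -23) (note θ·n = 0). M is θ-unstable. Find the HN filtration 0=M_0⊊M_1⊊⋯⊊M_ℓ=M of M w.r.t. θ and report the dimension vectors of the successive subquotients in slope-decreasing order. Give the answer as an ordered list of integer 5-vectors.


Interval decomposition of M: I[1,5]^2, I[3,3]^2.
HN type (ℓ=3): μ^(1)=19; μ^(2)=9; μ^(3)=-23

((0, 0, 2, 0, 0); (0, 0, 2, 2, 2); (2, 2, 0, 0, 0))


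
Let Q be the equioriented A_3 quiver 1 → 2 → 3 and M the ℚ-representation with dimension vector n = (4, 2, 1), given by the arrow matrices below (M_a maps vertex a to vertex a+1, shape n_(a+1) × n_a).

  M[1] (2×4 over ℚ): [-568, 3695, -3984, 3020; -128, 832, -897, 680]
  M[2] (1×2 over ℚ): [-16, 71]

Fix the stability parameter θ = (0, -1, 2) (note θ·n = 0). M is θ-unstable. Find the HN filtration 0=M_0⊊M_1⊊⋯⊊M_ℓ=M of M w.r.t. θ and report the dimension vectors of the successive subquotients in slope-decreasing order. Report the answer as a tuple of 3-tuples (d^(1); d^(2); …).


Barcode: M ≅ I[1,1]^2, I[1,2], I[1,3]. HN layers by μ_θ (3 steps, strictly decreasing):
  μ^(1)=2; μ^(2)=0; μ^(3)=-1/2

((0, 0, 1); (2, 0, 0); (2, 2, 0))


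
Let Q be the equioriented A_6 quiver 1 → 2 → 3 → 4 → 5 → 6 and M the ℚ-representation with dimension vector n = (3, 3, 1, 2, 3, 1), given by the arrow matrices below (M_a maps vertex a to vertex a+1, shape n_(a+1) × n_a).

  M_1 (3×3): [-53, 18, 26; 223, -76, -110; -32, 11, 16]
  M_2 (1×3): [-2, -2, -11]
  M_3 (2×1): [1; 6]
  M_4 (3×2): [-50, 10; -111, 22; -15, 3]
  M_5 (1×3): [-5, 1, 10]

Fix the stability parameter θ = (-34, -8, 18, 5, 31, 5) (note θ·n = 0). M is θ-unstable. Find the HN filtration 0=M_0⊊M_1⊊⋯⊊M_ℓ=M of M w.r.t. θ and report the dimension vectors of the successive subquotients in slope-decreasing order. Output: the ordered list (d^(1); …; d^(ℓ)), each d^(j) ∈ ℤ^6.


Barcode: M ≅ I[1,1], I[1,2], I[1,6], I[2,2], I[4,5], I[5,5]. HN layers by μ_θ (6 steps, strictly decreasing):
  μ^(1)=31; μ^(2)=18; μ^(3)=23/2; μ^(4)=5; μ^(5)=-8; μ^(6)=-34

((0, 0, 0, 0, 2, 0); (0, 0, 0, 0, 1, 1); (0, 0, 1, 1, 0, 0); (0, 0, 0, 1, 0, 0); (0, 3, 0, 0, 0, 0); (3, 0, 0, 0, 0, 0))


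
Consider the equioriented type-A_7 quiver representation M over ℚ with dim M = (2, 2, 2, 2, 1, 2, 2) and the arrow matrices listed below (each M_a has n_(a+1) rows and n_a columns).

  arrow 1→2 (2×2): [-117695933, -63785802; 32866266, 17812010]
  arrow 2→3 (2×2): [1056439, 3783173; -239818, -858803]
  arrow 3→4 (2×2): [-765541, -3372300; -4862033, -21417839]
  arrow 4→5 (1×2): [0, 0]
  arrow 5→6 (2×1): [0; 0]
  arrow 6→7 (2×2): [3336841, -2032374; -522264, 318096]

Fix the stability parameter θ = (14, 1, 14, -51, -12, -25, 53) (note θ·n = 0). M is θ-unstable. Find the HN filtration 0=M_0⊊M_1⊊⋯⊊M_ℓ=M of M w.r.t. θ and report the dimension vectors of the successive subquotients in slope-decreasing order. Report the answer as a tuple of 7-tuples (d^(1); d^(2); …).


Via rank(M_{q-1}∘⋯∘M_p): M ≅ I[1,4]^2, I[5,5], I[6,6], I[6,7], I[7,7].
μ_θ-semistable layers: μ^(1)=53; μ^(2)=-11/2; μ^(3)=-12; μ^(4)=-25

((0, 0, 0, 0, 0, 0, 2); (2, 2, 2, 2, 0, 0, 0); (0, 0, 0, 0, 1, 0, 0); (0, 0, 0, 0, 0, 2, 0))


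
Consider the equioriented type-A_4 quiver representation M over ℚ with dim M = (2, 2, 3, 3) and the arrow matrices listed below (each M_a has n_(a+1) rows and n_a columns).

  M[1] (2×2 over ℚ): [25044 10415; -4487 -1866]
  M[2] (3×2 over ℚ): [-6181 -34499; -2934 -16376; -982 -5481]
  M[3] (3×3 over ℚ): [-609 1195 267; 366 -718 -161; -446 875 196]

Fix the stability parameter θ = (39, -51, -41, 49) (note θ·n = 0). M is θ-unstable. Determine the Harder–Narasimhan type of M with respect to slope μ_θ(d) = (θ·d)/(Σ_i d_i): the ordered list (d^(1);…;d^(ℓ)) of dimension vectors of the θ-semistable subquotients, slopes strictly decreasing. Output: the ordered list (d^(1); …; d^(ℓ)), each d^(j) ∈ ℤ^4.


Via rank(M_{q-1}∘⋯∘M_p): M ≅ I[1,4]^2, I[3,4].
μ_θ-semistable layers: μ^(1)=49; μ^(2)=-53/3; μ^(3)=-41

((0, 0, 0, 3); (2, 2, 2, 0); (0, 0, 1, 0))


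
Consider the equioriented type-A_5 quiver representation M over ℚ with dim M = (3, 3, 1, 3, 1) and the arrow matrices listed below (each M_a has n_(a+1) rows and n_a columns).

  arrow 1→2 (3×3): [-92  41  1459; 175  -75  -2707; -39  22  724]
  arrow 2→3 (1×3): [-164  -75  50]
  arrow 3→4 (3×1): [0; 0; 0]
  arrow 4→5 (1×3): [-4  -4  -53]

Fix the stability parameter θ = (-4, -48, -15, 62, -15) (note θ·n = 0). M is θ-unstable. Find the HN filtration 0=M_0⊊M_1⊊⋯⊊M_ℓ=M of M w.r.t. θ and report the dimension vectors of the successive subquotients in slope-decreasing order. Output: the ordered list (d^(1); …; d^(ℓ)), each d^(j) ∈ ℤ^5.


Via rank(M_{q-1}∘⋯∘M_p): M ≅ I[1,1], I[1,2], I[1,3], I[2,2], I[4,4]^2, I[4,5].
μ_θ-semistable layers: μ^(1)=62; μ^(2)=47/2; μ^(3)=-4; μ^(4)=-15; μ^(5)=-26; μ^(6)=-48

((0, 0, 0, 2, 0); (0, 0, 0, 1, 1); (1, 0, 0, 0, 0); (0, 0, 1, 0, 0); (2, 2, 0, 0, 0); (0, 1, 0, 0, 0))


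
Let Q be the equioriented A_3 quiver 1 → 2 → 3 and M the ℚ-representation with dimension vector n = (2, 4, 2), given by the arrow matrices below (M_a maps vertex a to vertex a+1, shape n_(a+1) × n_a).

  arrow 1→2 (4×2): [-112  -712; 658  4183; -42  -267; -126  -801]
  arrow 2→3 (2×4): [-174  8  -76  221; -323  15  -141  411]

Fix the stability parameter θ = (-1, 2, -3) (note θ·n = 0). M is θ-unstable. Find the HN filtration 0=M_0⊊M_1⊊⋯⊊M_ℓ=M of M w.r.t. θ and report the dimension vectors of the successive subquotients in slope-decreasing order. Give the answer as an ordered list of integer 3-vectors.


Interval decomposition of M: I[1,1], I[1,3], I[2,2]^2, I[2,3].
HN type (ℓ=3): μ^(1)=2; μ^(2)=-1/2; μ^(3)=-1

((0, 2, 0); (0, 2, 2); (2, 0, 0))


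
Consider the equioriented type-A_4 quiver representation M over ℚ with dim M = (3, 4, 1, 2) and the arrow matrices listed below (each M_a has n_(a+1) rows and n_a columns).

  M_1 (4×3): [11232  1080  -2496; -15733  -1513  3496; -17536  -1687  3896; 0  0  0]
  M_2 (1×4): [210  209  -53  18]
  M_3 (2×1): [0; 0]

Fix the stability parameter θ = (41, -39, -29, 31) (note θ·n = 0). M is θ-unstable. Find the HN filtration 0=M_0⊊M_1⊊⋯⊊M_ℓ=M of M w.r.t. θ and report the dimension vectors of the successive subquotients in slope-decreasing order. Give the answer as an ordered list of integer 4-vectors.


Barcode: M ≅ I[1,1], I[1,2], I[1,3], I[2,2]^2, I[4,4]^2. HN layers by μ_θ (5 steps, strictly decreasing):
  μ^(1)=41; μ^(2)=31; μ^(3)=1; μ^(4)=-9; μ^(5)=-39

((1, 0, 0, 0); (0, 0, 0, 2); (1, 1, 0, 0); (1, 1, 1, 0); (0, 2, 0, 0))


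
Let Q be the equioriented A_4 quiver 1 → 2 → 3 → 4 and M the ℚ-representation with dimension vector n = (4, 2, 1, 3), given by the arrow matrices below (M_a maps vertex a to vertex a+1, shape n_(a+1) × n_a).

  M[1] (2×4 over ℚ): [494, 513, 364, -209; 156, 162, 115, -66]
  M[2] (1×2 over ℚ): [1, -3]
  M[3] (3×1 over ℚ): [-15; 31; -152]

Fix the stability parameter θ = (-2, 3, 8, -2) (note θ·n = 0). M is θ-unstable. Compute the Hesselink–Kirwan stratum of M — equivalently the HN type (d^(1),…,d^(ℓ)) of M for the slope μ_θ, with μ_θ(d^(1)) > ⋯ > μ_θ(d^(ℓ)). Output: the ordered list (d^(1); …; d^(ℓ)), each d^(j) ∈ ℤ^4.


Interval decomposition of M: I[1,1]^2, I[1,2], I[1,4], I[4,4]^2.
HN type (ℓ=2): μ^(1)=3; μ^(2)=-2

((0, 2, 1, 1); (4, 0, 0, 2))


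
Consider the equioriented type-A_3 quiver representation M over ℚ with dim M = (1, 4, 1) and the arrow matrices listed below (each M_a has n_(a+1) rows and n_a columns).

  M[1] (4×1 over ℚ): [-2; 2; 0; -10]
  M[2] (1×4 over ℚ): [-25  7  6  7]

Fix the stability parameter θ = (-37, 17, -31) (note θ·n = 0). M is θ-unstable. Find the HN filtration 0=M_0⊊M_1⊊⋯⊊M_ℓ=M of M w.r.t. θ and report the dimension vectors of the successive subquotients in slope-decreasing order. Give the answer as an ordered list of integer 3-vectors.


Barcode: M ≅ I[1,3], I[2,2]^3. HN layers by μ_θ (3 steps, strictly decreasing):
  μ^(1)=17; μ^(2)=-7; μ^(3)=-37

((0, 3, 0); (0, 1, 1); (1, 0, 0))


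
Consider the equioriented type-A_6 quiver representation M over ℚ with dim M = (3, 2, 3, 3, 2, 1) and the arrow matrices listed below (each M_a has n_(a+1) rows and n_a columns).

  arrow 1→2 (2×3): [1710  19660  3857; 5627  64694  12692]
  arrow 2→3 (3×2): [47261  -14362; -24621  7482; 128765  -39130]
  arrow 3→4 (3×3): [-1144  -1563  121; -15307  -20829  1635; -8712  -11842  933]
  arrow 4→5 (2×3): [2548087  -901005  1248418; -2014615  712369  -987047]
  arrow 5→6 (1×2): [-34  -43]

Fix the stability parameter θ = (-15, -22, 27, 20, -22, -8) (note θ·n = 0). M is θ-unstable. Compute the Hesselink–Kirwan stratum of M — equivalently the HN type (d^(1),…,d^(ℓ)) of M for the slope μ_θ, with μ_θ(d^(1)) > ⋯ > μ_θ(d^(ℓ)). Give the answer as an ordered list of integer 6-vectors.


Via rank(M_{q-1}∘⋯∘M_p): M ≅ I[1,1], I[1,2], I[1,6], I[3,4], I[3,5].
μ_θ-semistable layers: μ^(1)=47/2; μ^(2)=25/3; μ^(3)=17/4; μ^(4)=-15; μ^(5)=-37/2

((0, 0, 1, 1, 0, 0); (0, 0, 1, 1, 1, 0); (0, 0, 1, 1, 1, 1); (1, 0, 0, 0, 0, 0); (2, 2, 0, 0, 0, 0))


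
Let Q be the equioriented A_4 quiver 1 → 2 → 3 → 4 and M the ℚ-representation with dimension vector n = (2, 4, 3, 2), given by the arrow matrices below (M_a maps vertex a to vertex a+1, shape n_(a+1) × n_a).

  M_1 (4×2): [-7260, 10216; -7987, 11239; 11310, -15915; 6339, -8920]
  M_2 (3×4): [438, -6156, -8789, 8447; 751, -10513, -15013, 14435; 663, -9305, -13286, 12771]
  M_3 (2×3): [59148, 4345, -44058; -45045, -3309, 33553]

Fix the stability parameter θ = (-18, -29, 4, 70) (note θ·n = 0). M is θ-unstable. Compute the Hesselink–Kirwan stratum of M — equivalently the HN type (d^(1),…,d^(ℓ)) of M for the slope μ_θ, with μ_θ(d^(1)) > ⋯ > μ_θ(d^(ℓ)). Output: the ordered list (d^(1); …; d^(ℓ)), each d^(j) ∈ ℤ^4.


Via rank(M_{q-1}∘⋯∘M_p): M ≅ I[1,4]^2, I[2,2], I[2,3].
μ_θ-semistable layers: μ^(1)=70; μ^(2)=4; μ^(3)=-47/2; μ^(4)=-29

((0, 0, 0, 2); (0, 0, 3, 0); (2, 2, 0, 0); (0, 2, 0, 0))


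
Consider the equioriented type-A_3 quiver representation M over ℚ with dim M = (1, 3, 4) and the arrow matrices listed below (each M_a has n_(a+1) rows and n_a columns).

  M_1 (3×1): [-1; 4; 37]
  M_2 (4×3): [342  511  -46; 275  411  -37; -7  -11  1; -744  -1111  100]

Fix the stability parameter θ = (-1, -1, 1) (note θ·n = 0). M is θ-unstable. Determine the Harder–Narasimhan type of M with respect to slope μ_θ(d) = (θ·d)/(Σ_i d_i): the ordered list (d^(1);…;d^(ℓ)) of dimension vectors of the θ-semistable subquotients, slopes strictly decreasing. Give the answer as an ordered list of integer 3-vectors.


Barcode: M ≅ I[1,2], I[2,3]^2, I[3,3]^2. HN layers by μ_θ (2 steps, strictly decreasing):
  μ^(1)=1; μ^(2)=-1

((0, 0, 4); (1, 3, 0))


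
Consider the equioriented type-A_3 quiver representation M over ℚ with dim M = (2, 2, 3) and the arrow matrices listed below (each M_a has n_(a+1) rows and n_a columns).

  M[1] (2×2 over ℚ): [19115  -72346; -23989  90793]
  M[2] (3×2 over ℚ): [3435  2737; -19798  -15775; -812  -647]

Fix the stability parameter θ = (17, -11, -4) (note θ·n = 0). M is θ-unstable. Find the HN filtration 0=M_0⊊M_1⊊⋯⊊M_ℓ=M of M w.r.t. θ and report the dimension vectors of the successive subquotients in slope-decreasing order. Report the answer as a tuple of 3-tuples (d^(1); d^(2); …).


Via rank(M_{q-1}∘⋯∘M_p): M ≅ I[1,3]^2, I[3,3].
μ_θ-semistable layers: μ^(1)=2/3; μ^(2)=-4

((2, 2, 2); (0, 0, 1))


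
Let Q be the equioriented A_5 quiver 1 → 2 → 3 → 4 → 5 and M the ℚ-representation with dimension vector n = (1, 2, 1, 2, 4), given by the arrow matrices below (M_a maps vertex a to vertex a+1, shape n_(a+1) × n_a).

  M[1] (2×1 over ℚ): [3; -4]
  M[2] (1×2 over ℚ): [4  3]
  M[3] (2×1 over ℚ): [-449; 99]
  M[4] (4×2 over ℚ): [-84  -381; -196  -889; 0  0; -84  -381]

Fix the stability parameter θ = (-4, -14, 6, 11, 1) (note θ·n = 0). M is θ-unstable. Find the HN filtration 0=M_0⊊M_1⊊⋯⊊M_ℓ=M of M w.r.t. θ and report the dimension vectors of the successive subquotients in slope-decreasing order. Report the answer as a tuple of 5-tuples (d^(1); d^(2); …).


Interval decomposition of M: I[1,2], I[2,5], I[4,4], I[5,5]^3.
HN type (ℓ=5): μ^(1)=11; μ^(2)=6; μ^(3)=1; μ^(4)=-9; μ^(5)=-14

((0, 0, 0, 1, 0); (0, 0, 1, 1, 1); (0, 0, 0, 0, 3); (1, 1, 0, 0, 0); (0, 1, 0, 0, 0))


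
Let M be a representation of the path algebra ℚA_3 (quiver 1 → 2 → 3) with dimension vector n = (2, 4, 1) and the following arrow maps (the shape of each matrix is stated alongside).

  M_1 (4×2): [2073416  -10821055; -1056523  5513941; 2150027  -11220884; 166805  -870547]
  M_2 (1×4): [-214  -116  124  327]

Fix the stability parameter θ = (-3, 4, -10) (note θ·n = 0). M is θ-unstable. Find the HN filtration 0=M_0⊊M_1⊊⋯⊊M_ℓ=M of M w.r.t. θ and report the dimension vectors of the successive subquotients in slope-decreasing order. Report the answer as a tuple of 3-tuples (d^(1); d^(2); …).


Interval decomposition of M: I[1,2], I[1,3], I[2,2]^2.
HN type (ℓ=2): μ^(1)=4; μ^(2)=-3

((0, 3, 0); (2, 1, 1))


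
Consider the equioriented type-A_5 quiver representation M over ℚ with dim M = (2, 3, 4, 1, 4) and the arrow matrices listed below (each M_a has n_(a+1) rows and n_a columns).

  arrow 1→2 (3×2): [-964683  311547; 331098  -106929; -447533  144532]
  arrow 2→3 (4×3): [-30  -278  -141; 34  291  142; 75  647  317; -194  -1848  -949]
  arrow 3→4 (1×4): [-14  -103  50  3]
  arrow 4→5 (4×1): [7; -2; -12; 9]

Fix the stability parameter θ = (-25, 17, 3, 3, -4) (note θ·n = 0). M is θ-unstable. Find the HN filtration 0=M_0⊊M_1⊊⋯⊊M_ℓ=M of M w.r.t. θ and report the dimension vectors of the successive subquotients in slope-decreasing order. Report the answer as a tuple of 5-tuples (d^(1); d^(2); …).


Via rank(M_{q-1}∘⋯∘M_p): M ≅ I[1,3], I[1,5], I[2,3], I[3,3], I[5,5]^3.
μ_θ-semistable layers: μ^(1)=10; μ^(2)=19/4; μ^(3)=3; μ^(4)=-4; μ^(5)=-25

((0, 2, 2, 0, 0); (0, 1, 1, 1, 1); (0, 0, 1, 0, 0); (0, 0, 0, 0, 3); (2, 0, 0, 0, 0))


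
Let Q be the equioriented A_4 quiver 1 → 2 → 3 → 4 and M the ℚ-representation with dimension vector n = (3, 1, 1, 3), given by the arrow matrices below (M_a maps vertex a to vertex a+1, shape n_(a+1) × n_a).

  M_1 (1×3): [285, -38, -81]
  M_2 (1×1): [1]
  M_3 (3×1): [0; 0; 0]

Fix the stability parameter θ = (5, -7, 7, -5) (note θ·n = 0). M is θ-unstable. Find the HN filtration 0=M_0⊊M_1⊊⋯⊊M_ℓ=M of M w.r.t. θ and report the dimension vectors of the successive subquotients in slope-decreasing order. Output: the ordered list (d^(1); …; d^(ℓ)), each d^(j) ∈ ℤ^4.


Interval decomposition of M: I[1,1]^2, I[1,3], I[4,4]^3.
HN type (ℓ=4): μ^(1)=7; μ^(2)=5; μ^(3)=-1; μ^(4)=-5

((0, 0, 1, 0); (2, 0, 0, 0); (1, 1, 0, 0); (0, 0, 0, 3))


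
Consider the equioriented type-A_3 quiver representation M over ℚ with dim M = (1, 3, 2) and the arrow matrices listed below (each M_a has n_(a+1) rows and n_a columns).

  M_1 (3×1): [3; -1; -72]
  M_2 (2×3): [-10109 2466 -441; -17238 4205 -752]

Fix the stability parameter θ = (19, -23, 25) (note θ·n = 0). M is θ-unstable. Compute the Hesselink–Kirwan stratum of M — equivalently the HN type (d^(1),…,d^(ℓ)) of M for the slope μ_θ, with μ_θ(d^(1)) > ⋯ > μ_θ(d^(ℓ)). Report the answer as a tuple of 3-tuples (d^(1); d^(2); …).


Barcode: M ≅ I[1,3], I[2,2], I[2,3]. HN layers by μ_θ (3 steps, strictly decreasing):
  μ^(1)=25; μ^(2)=-2; μ^(3)=-23

((0, 0, 2); (1, 1, 0); (0, 2, 0))


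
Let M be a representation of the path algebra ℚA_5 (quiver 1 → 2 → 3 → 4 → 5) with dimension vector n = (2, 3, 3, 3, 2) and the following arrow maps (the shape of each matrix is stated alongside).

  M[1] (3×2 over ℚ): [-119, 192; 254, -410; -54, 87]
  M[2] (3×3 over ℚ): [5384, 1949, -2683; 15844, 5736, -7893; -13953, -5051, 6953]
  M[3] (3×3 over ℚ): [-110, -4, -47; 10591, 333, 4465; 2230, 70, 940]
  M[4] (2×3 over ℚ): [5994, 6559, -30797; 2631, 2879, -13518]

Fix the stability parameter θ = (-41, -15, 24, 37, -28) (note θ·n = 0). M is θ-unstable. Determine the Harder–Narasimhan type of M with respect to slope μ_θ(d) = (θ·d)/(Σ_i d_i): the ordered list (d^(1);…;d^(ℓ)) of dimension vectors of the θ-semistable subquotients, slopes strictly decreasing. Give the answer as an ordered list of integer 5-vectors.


Interval decomposition of M: I[1,3], I[1,5], I[2,5], I[4,4].
HN type (ℓ=5): μ^(1)=37; μ^(2)=24; μ^(3)=11; μ^(4)=-15; μ^(5)=-41

((0, 0, 0, 1, 0); (0, 0, 1, 0, 0); (0, 0, 2, 2, 2); (0, 3, 0, 0, 0); (2, 0, 0, 0, 0))
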